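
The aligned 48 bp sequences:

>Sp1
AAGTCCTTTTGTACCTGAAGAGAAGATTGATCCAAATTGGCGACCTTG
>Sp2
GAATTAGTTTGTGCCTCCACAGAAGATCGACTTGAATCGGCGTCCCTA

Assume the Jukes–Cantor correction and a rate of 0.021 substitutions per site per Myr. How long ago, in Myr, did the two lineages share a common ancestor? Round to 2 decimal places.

12.38

The sequences differ at 18 of 48 sites, so p = 18/48 = 0.375.
d = −(3/4) ln(1 − 4p/3) = −0.75 ln(1 − 0.5) = −0.75 ln(0.5)
  = −0.75 × (-0.693147) = 0.519860 substitutions/site.
Under a molecular clock d = 2μt, so t = d/(2μ) = 0.519860 / (2 × 0.021) = 12.38 Myr.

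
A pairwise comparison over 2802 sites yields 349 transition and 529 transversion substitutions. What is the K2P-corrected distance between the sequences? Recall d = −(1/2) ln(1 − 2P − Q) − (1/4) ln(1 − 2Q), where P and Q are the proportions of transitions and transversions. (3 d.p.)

P = 349/2802 ≈ 0.124554 and Q = 529/2802 ≈ 0.188794.
Under the Kimura two-parameter model, d = −½ ln(1 − 2P − Q) − ¼ ln(1 − 2Q).
1 − 2P − Q = 0.562098, giving −½ ln(0.562098) = 0.288040.
1 − 2Q = 0.622412, giving −¼ ln(0.622412) = 0.118538.
d = 0.288040 + 0.118538 = 0.406578.

0.407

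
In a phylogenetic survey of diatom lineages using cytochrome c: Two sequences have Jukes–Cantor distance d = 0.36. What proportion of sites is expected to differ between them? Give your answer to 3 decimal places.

0.286

p = (3/4)(1 − e^(−4d/3)) = 0.75 × (1 − e^(-0.48)) = 0.75 × (1 − 0.618783) = 0.285913.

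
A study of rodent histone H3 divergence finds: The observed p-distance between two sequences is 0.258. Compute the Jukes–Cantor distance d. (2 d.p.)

0.32

d = −(3/4) ln(1 − 4p/3) = −0.75 ln(1 − 0.344) = −0.75 ln(0.656)
  = −0.75 × (-0.421594) = 0.316196 substitutions/site.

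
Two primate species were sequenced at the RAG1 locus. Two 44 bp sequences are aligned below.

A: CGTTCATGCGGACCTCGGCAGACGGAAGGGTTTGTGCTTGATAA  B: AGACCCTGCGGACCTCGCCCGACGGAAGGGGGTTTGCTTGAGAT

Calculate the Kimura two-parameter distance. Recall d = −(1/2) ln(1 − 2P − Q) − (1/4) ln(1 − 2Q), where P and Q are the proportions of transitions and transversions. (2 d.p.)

0.31

Of 44 sites, 1 differences are transitions and 10 are transversions, so P = 1/44 ≈ 0.022727 and Q = 10/44 ≈ 0.227273.
Under the Kimura two-parameter model, d = −½ ln(1 − 2P − Q) − ¼ ln(1 − 2Q).
1 − 2P − Q = 0.727273, giving −½ ln(0.727273) = 0.159227.
1 − 2Q = 0.545454, giving −¼ ln(0.545454) = 0.151534.
d = 0.159227 + 0.151534 = 0.310761.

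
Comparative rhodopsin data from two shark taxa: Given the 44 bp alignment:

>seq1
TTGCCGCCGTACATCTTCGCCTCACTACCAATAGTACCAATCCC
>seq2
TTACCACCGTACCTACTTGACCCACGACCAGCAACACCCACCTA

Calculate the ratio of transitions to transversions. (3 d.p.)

Transitions are A↔G and C↔T; transversions are all other mismatches.
Transitions: 11. Transversions: 6.
R = 11/6 = 1.833333… ≈ 1.833 (to 3 d.p.).

1.833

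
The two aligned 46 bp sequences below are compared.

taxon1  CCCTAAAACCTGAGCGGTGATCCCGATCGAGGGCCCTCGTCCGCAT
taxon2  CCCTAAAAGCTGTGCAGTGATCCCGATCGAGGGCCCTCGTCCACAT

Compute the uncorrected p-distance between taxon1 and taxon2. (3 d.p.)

The sequences differ at 4 of 46 positions (sites 9, 13, 16, 43).
p = 4/46 = 0.086956… ≈ 0.087 (to 3 d.p.).

0.087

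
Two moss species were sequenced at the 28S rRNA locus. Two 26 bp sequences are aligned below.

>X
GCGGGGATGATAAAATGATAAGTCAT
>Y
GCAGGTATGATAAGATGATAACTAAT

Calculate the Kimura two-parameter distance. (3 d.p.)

Of 26 sites, 2 differences are transitions and 3 are transversions, so P = 2/26 ≈ 0.076923 and Q = 3/26 ≈ 0.115385.
Under the Kimura two-parameter model, d = −½ ln(1 − 2P − Q) − ¼ ln(1 − 2Q).
1 − 2P − Q = 0.730769, giving −½ ln(0.730769) = 0.156829.
1 − 2Q = 0.76923, giving −¼ ln(0.76923) = 0.065591.
d = 0.156829 + 0.065591 = 0.222420.

0.222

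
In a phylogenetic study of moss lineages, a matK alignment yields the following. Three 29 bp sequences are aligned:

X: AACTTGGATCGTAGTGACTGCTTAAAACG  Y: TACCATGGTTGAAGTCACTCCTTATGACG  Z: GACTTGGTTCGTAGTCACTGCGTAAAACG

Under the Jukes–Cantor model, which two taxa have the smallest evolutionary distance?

X–Y: 11/29 differ, p = 0.379, d = 0.529.
X–Z: 4/29 differ, p = 0.138, d = 0.152.
Y–Z: 11/29 differ, p = 0.379, d = 0.529.
The smallest distance is between X and Z.

X and Z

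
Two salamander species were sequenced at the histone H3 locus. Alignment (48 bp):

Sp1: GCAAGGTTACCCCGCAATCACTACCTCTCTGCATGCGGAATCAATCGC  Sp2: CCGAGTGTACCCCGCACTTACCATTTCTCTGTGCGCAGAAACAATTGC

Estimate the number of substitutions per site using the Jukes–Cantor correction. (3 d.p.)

0.404

The sequences differ at 15 of 48 sites, so p = 15/48 = 0.3125.
d = −(3/4) ln(1 − 4p/3) = −0.75 ln(1 − 0.416667) = −0.75 ln(0.583333)
  = −0.75 × (-0.538997) = 0.404248 substitutions/site.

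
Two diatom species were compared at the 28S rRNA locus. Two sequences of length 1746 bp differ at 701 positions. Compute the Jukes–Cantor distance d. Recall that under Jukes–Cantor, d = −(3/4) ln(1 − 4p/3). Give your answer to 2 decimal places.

0.57

p = 701/1746 ≈ 0.401489.
d = −(3/4) ln(1 − 4p/3) = −0.75 ln(1 − 0.535319) = −0.75 ln(0.464681)
  = −0.75 × (-0.766404) = 0.574803 substitutions/site.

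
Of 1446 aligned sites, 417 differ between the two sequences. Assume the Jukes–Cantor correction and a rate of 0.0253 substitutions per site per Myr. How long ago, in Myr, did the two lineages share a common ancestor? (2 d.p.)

p = 417/1446 ≈ 0.288382.
d = −(3/4) ln(1 − 4p/3) = −0.75 ln(1 − 0.384509) = −0.75 ln(0.615491)
  = −0.75 × (-0.485335) = 0.364001 substitutions/site.
Under a molecular clock d = 2μt, so t = d/(2μ) = 0.364001 / (2 × 0.0253) = 7.19 Myr.

7.19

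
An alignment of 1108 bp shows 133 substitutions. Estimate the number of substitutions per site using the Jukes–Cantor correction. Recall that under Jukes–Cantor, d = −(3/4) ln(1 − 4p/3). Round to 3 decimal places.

p = 133/1108 ≈ 0.120036.
d = −(3/4) ln(1 − 4p/3) = −0.75 ln(1 − 0.160048) = −0.75 ln(0.839952)
  = −0.75 × (-0.174411) = 0.130808 substitutions/site.

0.131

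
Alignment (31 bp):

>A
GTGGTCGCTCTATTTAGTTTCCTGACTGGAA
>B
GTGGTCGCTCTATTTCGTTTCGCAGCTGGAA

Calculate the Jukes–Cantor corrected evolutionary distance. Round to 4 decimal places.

0.1816

The sequences differ at 5 of 31 sites (16, 22, 23, 24, 25), so p = 5/31 ≈ 0.16129.
d = −(3/4) ln(1 − 4p/3) = −0.75 ln(1 − 0.215053) = −0.75 ln(0.784947)
  = −0.75 × (-0.242139) = 0.181604 substitutions/site.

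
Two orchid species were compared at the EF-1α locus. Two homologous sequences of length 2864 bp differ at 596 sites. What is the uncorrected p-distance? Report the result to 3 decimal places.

p = 596/2864 = 0.208100… ≈ 0.208 (to 3 d.p.).

0.208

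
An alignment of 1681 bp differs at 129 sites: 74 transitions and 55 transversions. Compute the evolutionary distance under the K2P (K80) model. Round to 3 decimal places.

P = 74/1681 ≈ 0.044021 and Q = 55/1681 ≈ 0.032719.
Under the Kimura two-parameter model, d = −½ ln(1 − 2P − Q) − ¼ ln(1 − 2Q).
1 − 2P − Q = 0.879239, giving −½ ln(0.879239) = 0.064349.
1 − 2Q = 0.934562, giving −¼ ln(0.934562) = 0.016919.
d = 0.064349 + 0.016919 = 0.081268.

0.081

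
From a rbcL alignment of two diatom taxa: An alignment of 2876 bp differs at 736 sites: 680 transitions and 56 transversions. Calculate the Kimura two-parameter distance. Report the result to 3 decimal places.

P = 680/2876 ≈ 0.236439 and Q = 56/2876 ≈ 0.019471.
Under the Kimura two-parameter model, d = −½ ln(1 − 2P − Q) − ¼ ln(1 − 2Q).
1 − 2P − Q = 0.507651, giving −½ ln(0.507651) = 0.338981.
1 − 2Q = 0.961058, giving −¼ ln(0.961058) = 0.009930.
d = 0.338981 + 0.009930 = 0.348911.

0.349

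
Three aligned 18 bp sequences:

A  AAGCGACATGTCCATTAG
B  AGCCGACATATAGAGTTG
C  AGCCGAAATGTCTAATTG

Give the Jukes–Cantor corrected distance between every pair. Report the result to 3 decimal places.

d(A,B) = 0.548, d(A,C) = 0.441, d(B,C) = 0.347

A–B: 7/18 sites differ → p ≈ 0.388889, d = −0.75 ln(1 − 0.518519) = 0.548166 ≈ 0.548.
A–C: 6/18 sites differ → p ≈ 0.333333, d = −0.75 ln(1 − 0.444444) = 0.440839 ≈ 0.441.
B–C: 5/18 sites differ → p ≈ 0.277778, d = −0.75 ln(1 − 0.370371) = 0.346968 ≈ 0.347.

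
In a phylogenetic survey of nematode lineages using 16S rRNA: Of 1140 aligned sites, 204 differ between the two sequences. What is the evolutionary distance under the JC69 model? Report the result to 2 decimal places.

0.20

p = 204/1140 ≈ 0.178947.
d = −(3/4) ln(1 − 4p/3) = −0.75 ln(1 − 0.238596) = −0.75 ln(0.761404)
  = −0.75 × (-0.272591) = 0.204443 substitutions/site.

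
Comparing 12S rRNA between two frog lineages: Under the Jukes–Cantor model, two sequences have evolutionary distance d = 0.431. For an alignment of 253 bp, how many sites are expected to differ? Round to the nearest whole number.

83

Invert JC69: p = (3/4)(1 − e^(−4d/3)) = 0.75 × (1 − e^(-0.574667)) = 0.75 × (1 − 0.562892) = 0.327831.
Expected differing sites = pL ≈ 0.327831 × 253 = 82.941243 ≈ 83.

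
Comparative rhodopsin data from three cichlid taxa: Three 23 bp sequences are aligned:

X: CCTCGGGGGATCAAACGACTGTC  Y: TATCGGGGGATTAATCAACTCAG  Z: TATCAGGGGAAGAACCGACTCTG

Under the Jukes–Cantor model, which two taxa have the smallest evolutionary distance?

X–Y: 8/23 differ, p = 0.348, d = 0.467.
X–Z: 8/23 differ, p = 0.348, d = 0.467.
Y–Z: 6/23 differ, p = 0.261, d = 0.321.
The smallest distance is between Y and Z.

Y and Z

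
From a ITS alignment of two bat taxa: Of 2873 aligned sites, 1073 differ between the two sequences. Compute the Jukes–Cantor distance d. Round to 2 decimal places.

0.52

p = 1073/2873 ≈ 0.373477.
d = −(3/4) ln(1 − 4p/3) = −0.75 ln(1 − 0.497969) = −0.75 ln(0.502031)
  = −0.75 × (-0.689093) = 0.516820 substitutions/site.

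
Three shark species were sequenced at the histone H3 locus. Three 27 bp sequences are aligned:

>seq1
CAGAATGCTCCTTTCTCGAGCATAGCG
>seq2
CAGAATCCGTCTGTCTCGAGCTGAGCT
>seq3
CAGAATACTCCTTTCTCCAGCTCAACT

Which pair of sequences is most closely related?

seq1 and seq3

seq1–seq2: 7/27 differ, p = 0.259, d = 0.318.
seq1–seq3: 6/27 differ, p = 0.222, d = 0.264.
seq2–seq3: 7/27 differ, p = 0.259, d = 0.318.
The smallest distance is between seq1 and seq3.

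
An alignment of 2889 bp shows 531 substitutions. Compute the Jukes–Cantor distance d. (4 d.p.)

0.2108

p = 531/2889 ≈ 0.183801.
d = −(3/4) ln(1 − 4p/3) = −0.75 ln(1 − 0.245068) = −0.75 ln(0.754932)
  = −0.75 × (-0.281128) = 0.210846 substitutions/site.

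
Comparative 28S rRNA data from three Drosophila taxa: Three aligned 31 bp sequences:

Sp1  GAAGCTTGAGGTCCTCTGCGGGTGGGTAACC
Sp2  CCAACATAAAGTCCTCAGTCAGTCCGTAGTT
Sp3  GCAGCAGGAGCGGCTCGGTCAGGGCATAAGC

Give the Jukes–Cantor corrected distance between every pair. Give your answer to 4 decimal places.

d(Sp1,Sp2) = 0.7771, d(Sp1,Sp3) = 0.6913, d(Sp2,Sp3) = 0.7771

Sp1–Sp2: 15/31 sites differ → p ≈ 0.483871, d = −0.75 ln(1 − 0.645161) = 0.777068 ≈ 0.7771.
Sp1–Sp3: 14/31 sites differ → p ≈ 0.451613, d = −0.75 ln(1 − 0.602151) = 0.691262 ≈ 0.6913.
Sp2–Sp3: 15/31 sites differ → p ≈ 0.483871, d = −0.75 ln(1 − 0.645161) = 0.777068 ≈ 0.7771.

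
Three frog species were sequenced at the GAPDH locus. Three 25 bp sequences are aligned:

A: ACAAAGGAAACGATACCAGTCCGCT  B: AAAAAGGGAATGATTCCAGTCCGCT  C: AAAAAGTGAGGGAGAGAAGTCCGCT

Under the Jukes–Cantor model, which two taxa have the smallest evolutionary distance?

A and B

A–B: 4/25 differ, p = 0.160, d = 0.180.
A–C: 8/25 differ, p = 0.320, d = 0.417.
B–C: 7/25 differ, p = 0.280, d = 0.351.
The smallest distance is between A and B.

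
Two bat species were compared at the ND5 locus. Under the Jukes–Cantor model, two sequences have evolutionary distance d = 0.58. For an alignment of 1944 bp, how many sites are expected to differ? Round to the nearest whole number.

Invert JC69: p = (3/4)(1 − e^(−4d/3)) = 0.75 × (1 − e^(-0.773333)) = 0.75 × (1 − 0.461472) = 0.403896.
Expected differing sites = pL ≈ 0.403896 × 1944 = 785.173824 ≈ 785.

785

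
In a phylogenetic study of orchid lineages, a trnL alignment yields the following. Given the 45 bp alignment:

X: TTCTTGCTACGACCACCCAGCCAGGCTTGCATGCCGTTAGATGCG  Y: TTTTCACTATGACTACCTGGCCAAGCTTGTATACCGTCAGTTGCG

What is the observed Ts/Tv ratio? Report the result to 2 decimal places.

Transitions are A↔G and C↔T; transversions are all other mismatches.
Transitions: 11. Transversions: 1.
R = 11/1 = 11.00.

11.00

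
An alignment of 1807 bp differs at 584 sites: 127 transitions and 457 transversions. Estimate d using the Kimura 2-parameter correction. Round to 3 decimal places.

P = 127/1807 ≈ 0.070282 and Q = 457/1807 ≈ 0.252905.
Under the Kimura two-parameter model, d = −½ ln(1 − 2P − Q) − ¼ ln(1 − 2Q).
1 − 2P − Q = 0.606531, giving −½ ln(0.606531) = 0.250000.
1 − 2Q = 0.49419, giving −¼ ln(0.49419) = 0.176209.
d = 0.250000 + 0.176209 = 0.426209.

0.426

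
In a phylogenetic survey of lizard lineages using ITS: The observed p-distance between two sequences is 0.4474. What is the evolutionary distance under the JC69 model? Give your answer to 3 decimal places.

d = −(3/4) ln(1 − 4p/3) = −0.75 ln(1 − 0.596533) = −0.75 ln(0.403467)
  = −0.75 × (-0.907661) = 0.680746 substitutions/site.

0.681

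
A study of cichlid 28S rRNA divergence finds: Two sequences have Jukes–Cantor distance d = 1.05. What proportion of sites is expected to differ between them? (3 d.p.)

0.565

p = (3/4)(1 − e^(−4d/3)) = 0.75 × (1 − e^(-1.4)) = 0.75 × (1 − 0.246597) = 0.565052.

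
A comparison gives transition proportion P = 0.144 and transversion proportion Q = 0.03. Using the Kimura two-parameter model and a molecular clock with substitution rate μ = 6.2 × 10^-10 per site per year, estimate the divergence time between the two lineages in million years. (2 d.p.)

Under the Kimura two-parameter model, d = −½ ln(1 − 2P − Q) − ¼ ln(1 − 2Q).
1 − 2P − Q = 0.682, giving −½ ln(0.682) = 0.191363.
1 − 2Q = 0.94, giving −¼ ln(0.94) = 0.015469.
d = 0.191363 + 0.015469 = 0.206832.
Under a molecular clock d = 2μt, so t = d/(2μ) = 0.206832 / (2 × 6.2 × 10^-10) = 166.80 million years.

166.80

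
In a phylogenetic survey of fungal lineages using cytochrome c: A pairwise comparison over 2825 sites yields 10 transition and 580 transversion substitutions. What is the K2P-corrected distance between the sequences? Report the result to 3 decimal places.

P = 10/2825 ≈ 0.00354 and Q = 580/2825 ≈ 0.20531.
Under the Kimura two-parameter model, d = −½ ln(1 − 2P − Q) − ¼ ln(1 − 2Q).
1 − 2P − Q = 0.78761, giving −½ ln(0.78761) = 0.119376.
1 − 2Q = 0.58938, giving −¼ ln(0.58938) = 0.132171.
d = 0.119376 + 0.132171 = 0.251547.

0.252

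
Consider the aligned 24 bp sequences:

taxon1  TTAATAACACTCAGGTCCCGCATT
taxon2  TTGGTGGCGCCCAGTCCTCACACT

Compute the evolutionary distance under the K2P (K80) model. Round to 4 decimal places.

1.0615

Of 24 sites, 10 differences are transitions and 1 are transversions, so P = 10/24 ≈ 0.416667 and Q = 1/24 ≈ 0.041667.
Under the Kimura two-parameter model, d = −½ ln(1 − 2P − Q) − ¼ ln(1 − 2Q).
1 − 2P − Q = 0.124999, giving −½ ln(0.124999) = 1.039725.
1 − 2Q = 0.916666, giving −¼ ln(0.916666) = 0.021753.
d = 1.039725 + 0.021753 = 1.061478.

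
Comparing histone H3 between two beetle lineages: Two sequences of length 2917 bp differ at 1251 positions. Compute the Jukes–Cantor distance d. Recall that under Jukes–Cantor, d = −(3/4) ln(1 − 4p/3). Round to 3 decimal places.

p = 1251/2917 ≈ 0.428865.
d = −(3/4) ln(1 − 4p/3) = −0.75 ln(1 − 0.57182) = −0.75 ln(0.42818)
  = −0.75 × (-0.848212) = 0.636159 substitutions/site.

0.636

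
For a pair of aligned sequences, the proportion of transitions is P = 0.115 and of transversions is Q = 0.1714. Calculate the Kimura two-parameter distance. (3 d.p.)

0.362

Under the Kimura two-parameter model, d = −½ ln(1 − 2P − Q) − ¼ ln(1 − 2Q).
1 − 2P − Q = 0.5986, giving −½ ln(0.5986) = 0.256581.
1 − 2Q = 0.6572, giving −¼ ln(0.6572) = 0.104942.
d = 0.256581 + 0.104942 = 0.361523.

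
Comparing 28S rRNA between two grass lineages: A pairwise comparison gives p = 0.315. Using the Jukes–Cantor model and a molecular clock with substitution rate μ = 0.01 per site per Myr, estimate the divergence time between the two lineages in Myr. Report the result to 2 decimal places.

d = −(3/4) ln(1 − 4p/3) = −0.75 ln(1 − 0.42) = −0.75 ln(0.58)
  = −0.75 × (-0.544727) = 0.408545 substitutions/site.
Under a molecular clock d = 2μt, so t = d/(2μ) = 0.408545 / (2 × 0.01) = 20.43 Myr.

20.43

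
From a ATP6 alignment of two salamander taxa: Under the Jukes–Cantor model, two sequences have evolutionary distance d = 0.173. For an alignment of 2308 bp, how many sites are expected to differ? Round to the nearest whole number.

Invert JC69: p = (3/4)(1 − e^(−4d/3)) = 0.75 × (1 − e^(-0.230667)) = 0.75 × (1 − 0.794004) = 0.154497.
Expected differing sites = pL ≈ 0.154497 × 2308 = 356.579076 ≈ 357.

357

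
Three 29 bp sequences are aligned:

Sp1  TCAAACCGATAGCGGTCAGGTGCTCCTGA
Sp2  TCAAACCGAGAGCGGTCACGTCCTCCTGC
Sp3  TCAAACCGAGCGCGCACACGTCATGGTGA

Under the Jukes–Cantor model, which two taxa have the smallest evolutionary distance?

Sp1–Sp2: 4/29 differ, p = 0.138, d = 0.152.
Sp1–Sp3: 9/29 differ, p = 0.310, d = 0.401.
Sp2–Sp3: 7/29 differ, p = 0.241, d = 0.291.
The smallest distance is between Sp1 and Sp2.

Sp1 and Sp2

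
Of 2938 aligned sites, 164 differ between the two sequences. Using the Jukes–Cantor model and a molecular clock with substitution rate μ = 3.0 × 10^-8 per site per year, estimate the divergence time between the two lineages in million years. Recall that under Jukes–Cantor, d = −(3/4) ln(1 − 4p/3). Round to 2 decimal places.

0.97

p = 164/2938 ≈ 0.05582.
d = −(3/4) ln(1 − 4p/3) = −0.75 ln(1 − 0.074427) = −0.75 ln(0.925573)
  = −0.75 × (-0.077342) = 0.058007 substitutions/site.
Under a molecular clock d = 2μt, so t = d/(2μ) = 0.058007 / (2 × 3.0 × 10^-8) = 0.97 million years.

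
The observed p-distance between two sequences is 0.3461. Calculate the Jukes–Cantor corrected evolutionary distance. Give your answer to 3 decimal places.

0.464

d = −(3/4) ln(1 − 4p/3) = −0.75 ln(1 − 0.461467) = −0.75 ln(0.538533)
  = −0.75 × (-0.618907) = 0.464180 substitutions/site.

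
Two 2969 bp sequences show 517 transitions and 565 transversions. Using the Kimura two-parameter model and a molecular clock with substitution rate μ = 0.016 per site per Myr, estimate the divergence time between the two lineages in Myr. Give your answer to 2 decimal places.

P = 517/2969 ≈ 0.174133 and Q = 565/2969 ≈ 0.1903.
Under the Kimura two-parameter model, d = −½ ln(1 − 2P − Q) − ¼ ln(1 − 2Q).
1 − 2P − Q = 0.461434, giving −½ ln(0.461434) = 0.386708.
1 − 2Q = 0.6194, giving −¼ ln(0.6194) = 0.119751.
d = 0.386708 + 0.119751 = 0.506459.
Under a molecular clock d = 2μt, so t = d/(2μ) = 0.506459 / (2 × 0.016) = 15.83 Myr.

15.83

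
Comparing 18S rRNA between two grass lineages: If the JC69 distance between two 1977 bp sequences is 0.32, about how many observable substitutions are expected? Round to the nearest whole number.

Invert JC69: p = (3/4)(1 − e^(−4d/3)) = 0.75 × (1 − e^(-0.426667)) = 0.75 × (1 − 0.652681) = 0.260489.
Expected differing sites = pL ≈ 0.260489 × 1977 = 514.986753 ≈ 515.

515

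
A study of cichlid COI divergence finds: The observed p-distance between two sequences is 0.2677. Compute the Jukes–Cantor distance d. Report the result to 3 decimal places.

0.331

d = −(3/4) ln(1 − 4p/3) = −0.75 ln(1 − 0.356933) = −0.75 ln(0.643067)
  = −0.75 × (-0.441506) = 0.331130 substitutions/site.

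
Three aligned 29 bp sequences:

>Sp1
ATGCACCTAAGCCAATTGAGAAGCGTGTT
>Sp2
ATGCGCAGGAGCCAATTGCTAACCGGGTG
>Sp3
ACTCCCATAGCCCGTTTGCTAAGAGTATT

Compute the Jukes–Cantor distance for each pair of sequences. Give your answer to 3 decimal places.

d(Sp1,Sp2) = 0.401, d(Sp1,Sp3) = 0.602, d(Sp2,Sp3) = 0.774

Sp1–Sp2: 9/29 sites differ → p ≈ 0.310345, d = −0.75 ln(1 − 0.413793) = 0.400562 ≈ 0.401.
Sp1–Sp3: 12/29 sites differ → p ≈ 0.413793, d = −0.75 ln(1 − 0.551724) = 0.601760 ≈ 0.602.
Sp2–Sp3: 14/29 sites differ → p ≈ 0.482759, d = −0.75 ln(1 − 0.643679) = 0.773942 ≈ 0.774.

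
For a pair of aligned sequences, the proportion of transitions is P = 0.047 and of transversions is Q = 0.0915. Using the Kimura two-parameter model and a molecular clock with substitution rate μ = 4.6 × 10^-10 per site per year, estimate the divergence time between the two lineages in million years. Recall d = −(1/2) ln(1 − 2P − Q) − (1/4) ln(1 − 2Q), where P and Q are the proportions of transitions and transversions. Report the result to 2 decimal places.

Under the Kimura two-parameter model, d = −½ ln(1 − 2P − Q) − ¼ ln(1 − 2Q).
1 − 2P − Q = 0.8145, giving −½ ln(0.8145) = 0.102590.
1 − 2Q = 0.817, giving −¼ ln(0.817) = 0.050529.
d = 0.102590 + 0.050529 = 0.153119.
Under a molecular clock d = 2μt, so t = d/(2μ) = 0.153119 / (2 × 4.6 × 10^-10) = 166.43 million years.

166.43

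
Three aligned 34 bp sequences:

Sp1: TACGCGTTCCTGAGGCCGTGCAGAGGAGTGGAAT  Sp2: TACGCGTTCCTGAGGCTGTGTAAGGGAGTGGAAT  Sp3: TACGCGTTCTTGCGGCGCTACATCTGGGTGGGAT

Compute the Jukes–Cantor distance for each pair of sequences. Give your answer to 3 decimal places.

d(Sp1,Sp2) = 0.128, d(Sp1,Sp3) = 0.373, d(Sp2,Sp3) = 0.423

Sp1–Sp2: 4/34 sites differ → p ≈ 0.117647, d = −0.75 ln(1 − 0.156863) = 0.127969 ≈ 0.128.
Sp1–Sp3: 10/34 sites differ → p ≈ 0.294118, d = −0.75 ln(1 − 0.392157) = 0.373379 ≈ 0.373.
Sp2–Sp3: 11/34 sites differ → p ≈ 0.323529, d = −0.75 ln(1 − 0.431372) = 0.423397 ≈ 0.423.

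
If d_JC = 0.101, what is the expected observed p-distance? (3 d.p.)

p = (3/4)(1 − e^(−4d/3)) = 0.75 × (1 − e^(-0.134667)) = 0.75 × (1 − 0.874007) = 0.094495.

0.094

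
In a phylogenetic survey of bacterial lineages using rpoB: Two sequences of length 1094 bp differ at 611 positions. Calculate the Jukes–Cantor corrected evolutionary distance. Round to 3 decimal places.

1.024

p = 611/1094 ≈ 0.558501.
d = −(3/4) ln(1 − 4p/3) = −0.75 ln(1 − 0.744668) = −0.75 ln(0.255332)
  = −0.75 × (-1.365191) = 1.023893 substitutions/site.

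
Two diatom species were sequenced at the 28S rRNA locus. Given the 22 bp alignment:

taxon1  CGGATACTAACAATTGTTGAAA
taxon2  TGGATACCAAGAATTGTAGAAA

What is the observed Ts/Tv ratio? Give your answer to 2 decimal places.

Transitions are A↔G and C↔T; transversions are all other mismatches.
Transitions: 2. Transversions: 2.
R = 2/2 = 1.00.

1.00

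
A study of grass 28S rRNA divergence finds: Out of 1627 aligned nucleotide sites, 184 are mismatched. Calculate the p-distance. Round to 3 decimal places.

0.113

p = 184/1627 = 0.113091… ≈ 0.113 (to 3 d.p.).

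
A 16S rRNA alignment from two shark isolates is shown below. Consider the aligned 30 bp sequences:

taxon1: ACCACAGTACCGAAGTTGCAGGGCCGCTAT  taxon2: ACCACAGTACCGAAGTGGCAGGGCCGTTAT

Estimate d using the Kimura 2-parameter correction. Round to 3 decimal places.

Of 30 sites, 1 differences are transitions and 1 are transversions, so P = 1/30 ≈ 0.033333 and Q = 1/30 ≈ 0.033333.
Under the Kimura two-parameter model, d = −½ ln(1 − 2P − Q) − ¼ ln(1 − 2Q).
1 − 2P − Q = 0.900001, giving −½ ln(0.900001) = 0.052680.
1 − 2Q = 0.933334, giving −¼ ln(0.933334) = 0.017248.
d = 0.052680 + 0.017248 = 0.069928.

0.070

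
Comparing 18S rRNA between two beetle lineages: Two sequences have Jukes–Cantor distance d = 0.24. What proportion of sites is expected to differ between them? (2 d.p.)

0.21

p = (3/4)(1 − e^(−4d/3)) = 0.75 × (1 − e^(-0.32)) = 0.75 × (1 − 0.726149) = 0.205388.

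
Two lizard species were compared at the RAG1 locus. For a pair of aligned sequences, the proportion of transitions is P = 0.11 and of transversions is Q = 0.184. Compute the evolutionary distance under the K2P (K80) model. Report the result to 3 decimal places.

Under the Kimura two-parameter model, d = −½ ln(1 − 2P − Q) − ¼ ln(1 − 2Q).
1 − 2P − Q = 0.596, giving −½ ln(0.596) = 0.258757.
1 − 2Q = 0.632, giving −¼ ln(0.632) = 0.114716.
d = 0.258757 + 0.114716 = 0.373473.

0.373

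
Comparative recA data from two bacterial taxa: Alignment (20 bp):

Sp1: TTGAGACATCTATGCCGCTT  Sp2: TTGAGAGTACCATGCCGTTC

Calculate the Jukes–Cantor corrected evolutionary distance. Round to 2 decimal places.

The sequences differ at 6 of 20 sites (7, 8, 9, 11, 18, 20), so p = 6/20 = 0.3.
d = −(3/4) ln(1 − 4p/3) = −0.75 ln(1 − 0.4) = −0.75 ln(0.6)
  = −0.75 × (-0.510826) = 0.383120 substitutions/site.

0.38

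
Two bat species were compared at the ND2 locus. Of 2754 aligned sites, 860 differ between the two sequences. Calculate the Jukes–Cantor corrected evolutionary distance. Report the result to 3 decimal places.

p = 860/2754 ≈ 0.312273.
d = −(3/4) ln(1 − 4p/3) = −0.75 ln(1 − 0.416364) = −0.75 ln(0.583636)
  = −0.75 × (-0.538478) = 0.403859 substitutions/site.

0.404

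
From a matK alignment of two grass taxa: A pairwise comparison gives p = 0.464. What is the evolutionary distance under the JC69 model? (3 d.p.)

d = −(3/4) ln(1 − 4p/3) = −0.75 ln(1 − 0.618667) = −0.75 ln(0.381333)
  = −0.75 × (-0.964082) = 0.723062 substitutions/site.

0.723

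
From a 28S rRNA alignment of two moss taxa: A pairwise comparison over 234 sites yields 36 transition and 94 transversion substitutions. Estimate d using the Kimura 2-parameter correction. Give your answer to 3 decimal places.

P = 36/234 ≈ 0.153846 and Q = 94/234 ≈ 0.401709.
Under the Kimura two-parameter model, d = −½ ln(1 − 2P − Q) − ¼ ln(1 − 2Q).
1 − 2P − Q = 0.290599, giving −½ ln(0.290599) = 0.617905.
1 − 2Q = 0.196582, giving −¼ ln(0.196582) = 0.406669.
d = 0.617905 + 0.406669 = 1.024574.

1.025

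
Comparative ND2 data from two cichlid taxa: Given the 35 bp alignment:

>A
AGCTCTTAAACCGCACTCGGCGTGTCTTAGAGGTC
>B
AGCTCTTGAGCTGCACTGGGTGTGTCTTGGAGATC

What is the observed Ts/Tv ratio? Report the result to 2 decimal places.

Transitions are A↔G and C↔T; transversions are all other mismatches.
Transitions: 6. Transversions: 1.
R = 6/1 = 6.00.

6.00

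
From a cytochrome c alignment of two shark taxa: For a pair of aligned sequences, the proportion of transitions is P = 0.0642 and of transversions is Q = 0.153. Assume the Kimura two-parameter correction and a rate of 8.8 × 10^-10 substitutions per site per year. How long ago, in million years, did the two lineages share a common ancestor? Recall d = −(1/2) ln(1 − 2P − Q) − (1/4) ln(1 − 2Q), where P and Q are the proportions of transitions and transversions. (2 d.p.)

145.76

Under the Kimura two-parameter model, d = −½ ln(1 − 2P − Q) − ¼ ln(1 − 2Q).
1 − 2P − Q = 0.7186, giving −½ ln(0.7186) = 0.165225.
1 − 2Q = 0.694, giving −¼ ln(0.694) = 0.091321.
d = 0.165225 + 0.091321 = 0.256546.
Under a molecular clock d = 2μt, so t = d/(2μ) = 0.256546 / (2 × 8.8 × 10^-10) = 145.76 million years.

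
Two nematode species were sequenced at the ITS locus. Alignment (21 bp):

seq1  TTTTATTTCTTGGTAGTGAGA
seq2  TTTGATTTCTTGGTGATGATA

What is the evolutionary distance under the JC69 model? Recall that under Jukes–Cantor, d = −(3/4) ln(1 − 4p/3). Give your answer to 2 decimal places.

The sequences differ at 4 of 21 sites (4, 15, 16, 20), so p = 4/21 ≈ 0.190476.
d = −(3/4) ln(1 − 4p/3) = −0.75 ln(1 − 0.253968) = −0.75 ln(0.746032)
  = −0.75 × (-0.292987) = 0.219740 substitutions/site.

0.22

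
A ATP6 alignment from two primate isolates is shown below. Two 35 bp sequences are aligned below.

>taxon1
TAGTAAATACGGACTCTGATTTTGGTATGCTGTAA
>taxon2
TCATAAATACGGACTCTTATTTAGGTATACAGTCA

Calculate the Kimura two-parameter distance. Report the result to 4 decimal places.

Of 35 sites, 2 differences are transitions and 5 are transversions, so P = 2/35 ≈ 0.057143 and Q = 5/35 ≈ 0.142857.
Under the Kimura two-parameter model, d = −½ ln(1 − 2P − Q) − ¼ ln(1 − 2Q).
1 − 2P − Q = 0.742857, giving −½ ln(0.742857) = 0.148626.
1 − 2Q = 0.714286, giving −¼ ln(0.714286) = 0.084118.
d = 0.148626 + 0.084118 = 0.232744.

0.2327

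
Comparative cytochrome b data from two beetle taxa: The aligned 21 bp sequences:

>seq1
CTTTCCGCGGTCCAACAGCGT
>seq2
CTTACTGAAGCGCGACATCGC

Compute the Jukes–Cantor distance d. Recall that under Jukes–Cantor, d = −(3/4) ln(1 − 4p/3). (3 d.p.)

0.635

The sequences differ at 9 of 21 sites (4, 6, 8, 9, 11, 12, 14, 18, 21), so p = 9/21 ≈ 0.428571.
d = −(3/4) ln(1 − 4p/3) = −0.75 ln(1 − 0.571428) = −0.75 ln(0.428572)
  = −0.75 × (-0.847297) = 0.635473 substitutions/site.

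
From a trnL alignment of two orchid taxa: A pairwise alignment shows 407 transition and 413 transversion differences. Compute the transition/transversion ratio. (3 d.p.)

0.985

R = 407/413 = 0.985472… ≈ 0.985 (to 3 d.p.).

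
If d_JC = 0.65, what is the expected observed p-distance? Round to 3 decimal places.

0.435

p = (3/4)(1 − e^(−4d/3)) = 0.75 × (1 − e^(-0.866667)) = 0.75 × (1 − 0.420350) = 0.434738.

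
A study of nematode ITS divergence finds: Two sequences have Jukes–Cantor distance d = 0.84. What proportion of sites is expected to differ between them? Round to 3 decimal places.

p = (3/4)(1 − e^(−4d/3)) = 0.75 × (1 − e^(-1.12)) = 0.75 × (1 − 0.326280) = 0.505290.

0.505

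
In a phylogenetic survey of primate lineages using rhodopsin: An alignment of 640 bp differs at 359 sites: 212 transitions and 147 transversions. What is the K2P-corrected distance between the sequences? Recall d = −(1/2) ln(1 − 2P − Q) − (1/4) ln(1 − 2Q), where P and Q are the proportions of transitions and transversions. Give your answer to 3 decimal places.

1.267

P = 212/640 = 0.33125 and Q = 147/640 ≈ 0.229688.
Under the Kimura two-parameter model, d = −½ ln(1 − 2P − Q) − ¼ ln(1 − 2Q).
1 − 2P − Q = 0.107812, giving −½ ln(0.107812) = 1.113683.
1 − 2Q = 0.540624, giving −¼ ln(0.540624) = 0.153758.
d = 1.113683 + 0.153758 = 1.267441.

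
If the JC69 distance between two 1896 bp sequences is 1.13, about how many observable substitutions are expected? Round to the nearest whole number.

Invert JC69: p = (3/4)(1 − e^(−4d/3)) = 0.75 × (1 − e^(-1.506667)) = 0.75 × (1 − 0.221647) = 0.583765.
Expected differing sites = pL ≈ 0.583765 × 1896 = 1106.81844 ≈ 1107.

1107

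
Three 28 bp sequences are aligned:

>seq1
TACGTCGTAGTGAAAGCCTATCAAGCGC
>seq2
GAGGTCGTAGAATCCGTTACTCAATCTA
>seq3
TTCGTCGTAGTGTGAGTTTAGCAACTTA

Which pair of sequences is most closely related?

seq1–seq2: 14/28 differ, p = 0.500, d = 0.824.
seq1–seq3: 10/28 differ, p = 0.357, d = 0.485.
seq2–seq3: 12/28 differ, p = 0.429, d = 0.635.
The smallest distance is between seq1 and seq3.

seq1 and seq3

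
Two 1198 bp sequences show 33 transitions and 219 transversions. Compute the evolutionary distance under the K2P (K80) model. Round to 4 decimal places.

P = 33/1198 ≈ 0.027546 and Q = 219/1198 ≈ 0.182805.
Under the Kimura two-parameter model, d = −½ ln(1 − 2P − Q) − ¼ ln(1 − 2Q).
1 − 2P − Q = 0.762103, giving −½ ln(0.762103) = 0.135837.
1 − 2Q = 0.63439, giving −¼ ln(0.63439) = 0.113773.
d = 0.135837 + 0.113773 = 0.249610.

0.2496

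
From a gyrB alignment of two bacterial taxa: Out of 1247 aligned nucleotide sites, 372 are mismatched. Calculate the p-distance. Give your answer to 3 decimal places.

p = 372/1247 = 0.298315… ≈ 0.298 (to 3 d.p.).

0.298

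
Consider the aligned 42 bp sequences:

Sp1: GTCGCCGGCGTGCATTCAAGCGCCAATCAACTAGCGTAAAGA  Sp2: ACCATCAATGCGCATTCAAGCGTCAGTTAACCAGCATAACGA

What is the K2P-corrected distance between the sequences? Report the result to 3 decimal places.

Of 42 sites, 13 differences are transitions and 1 are transversions, so P = 13/42 ≈ 0.309524 and Q = 1/42 ≈ 0.02381.
Under the Kimura two-parameter model, d = −½ ln(1 − 2P − Q) − ¼ ln(1 − 2Q).
1 − 2P − Q = 0.357142, giving −½ ln(0.357142) = 0.514811.
1 − 2Q = 0.95238, giving −¼ ln(0.95238) = 0.012198.
d = 0.514811 + 0.012198 = 0.527009.

0.527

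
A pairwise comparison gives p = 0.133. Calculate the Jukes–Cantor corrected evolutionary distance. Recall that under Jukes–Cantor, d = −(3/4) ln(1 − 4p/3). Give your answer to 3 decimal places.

d = −(3/4) ln(1 − 4p/3) = −0.75 ln(1 − 0.177333) = −0.75 ln(0.822667)
  = −0.75 × (-0.195204) = 0.146403 substitutions/site.

0.146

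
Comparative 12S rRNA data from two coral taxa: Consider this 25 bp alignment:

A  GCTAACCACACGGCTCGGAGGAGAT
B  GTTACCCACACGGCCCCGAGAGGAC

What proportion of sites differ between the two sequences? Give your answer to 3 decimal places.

0.280

The sequences differ at 7 of 25 positions (sites 2, 5, 15, 17, 21, 22, 25).
p = 7/25 = 0.280.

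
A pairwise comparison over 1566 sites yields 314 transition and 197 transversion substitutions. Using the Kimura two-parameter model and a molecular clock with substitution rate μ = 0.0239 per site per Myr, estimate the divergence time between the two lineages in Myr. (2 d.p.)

P = 314/1566 ≈ 0.200511 and Q = 197/1566 ≈ 0.125798.
Under the Kimura two-parameter model, d = −½ ln(1 − 2P − Q) − ¼ ln(1 − 2Q).
1 − 2P − Q = 0.47318, giving −½ ln(0.47318) = 0.374140.
1 − 2Q = 0.748404, giving −¼ ln(0.748404) = 0.072453.
d = 0.374140 + 0.072453 = 0.446593.
Under a molecular clock d = 2μt, so t = d/(2μ) = 0.446593 / (2 × 0.0239) = 9.34 Myr.

9.34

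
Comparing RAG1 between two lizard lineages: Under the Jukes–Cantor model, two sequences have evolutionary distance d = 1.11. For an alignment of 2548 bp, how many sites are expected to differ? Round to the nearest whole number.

Invert JC69: p = (3/4)(1 − e^(−4d/3)) = 0.75 × (1 − e^(-1.48)) = 0.75 × (1 − 0.227638) = 0.579272.
Expected differing sites = pL ≈ 0.579272 × 2548 = 1475.985056 ≈ 1476.

1476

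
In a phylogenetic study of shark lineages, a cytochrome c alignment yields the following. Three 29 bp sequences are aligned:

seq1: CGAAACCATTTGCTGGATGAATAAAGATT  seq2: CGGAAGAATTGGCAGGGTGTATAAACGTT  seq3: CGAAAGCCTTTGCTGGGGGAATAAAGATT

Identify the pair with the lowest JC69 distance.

seq1–seq2: 9/29 differ, p = 0.310, d = 0.401.
seq1–seq3: 4/29 differ, p = 0.138, d = 0.152.
seq2–seq3: 9/29 differ, p = 0.310, d = 0.401.
The smallest distance is between seq1 and seq3.

seq1 and seq3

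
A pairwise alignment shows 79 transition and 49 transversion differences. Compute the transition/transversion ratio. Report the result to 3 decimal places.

R = 79/49 = 1.612244… ≈ 1.612 (to 3 d.p.).

1.612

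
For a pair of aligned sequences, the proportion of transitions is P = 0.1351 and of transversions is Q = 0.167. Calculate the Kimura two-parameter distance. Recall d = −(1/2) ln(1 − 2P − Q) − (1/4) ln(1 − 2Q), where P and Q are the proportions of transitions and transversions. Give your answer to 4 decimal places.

0.3890

Under the Kimura two-parameter model, d = −½ ln(1 − 2P − Q) − ¼ ln(1 − 2Q).
1 − 2P − Q = 0.5628, giving −½ ln(0.5628) = 0.287415.
1 − 2Q = 0.666, giving −¼ ln(0.666) = 0.101616.
d = 0.287415 + 0.101616 = 0.389031.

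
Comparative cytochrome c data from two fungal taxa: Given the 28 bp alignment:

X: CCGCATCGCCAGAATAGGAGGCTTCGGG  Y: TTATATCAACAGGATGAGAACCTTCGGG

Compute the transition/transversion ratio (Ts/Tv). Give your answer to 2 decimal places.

Transitions are A↔G and C↔T; transversions are all other mismatches.
Transitions: 9. Transversions: 2.
R = 9/2 = 4.50.

4.50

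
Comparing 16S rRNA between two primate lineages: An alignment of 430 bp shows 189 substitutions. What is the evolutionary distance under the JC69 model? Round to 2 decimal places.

0.66

p = 189/430 ≈ 0.439535.
d = −(3/4) ln(1 − 4p/3) = −0.75 ln(1 − 0.586047) = −0.75 ln(0.413953)
  = −0.75 × (-0.882003) = 0.661502 substitutions/site.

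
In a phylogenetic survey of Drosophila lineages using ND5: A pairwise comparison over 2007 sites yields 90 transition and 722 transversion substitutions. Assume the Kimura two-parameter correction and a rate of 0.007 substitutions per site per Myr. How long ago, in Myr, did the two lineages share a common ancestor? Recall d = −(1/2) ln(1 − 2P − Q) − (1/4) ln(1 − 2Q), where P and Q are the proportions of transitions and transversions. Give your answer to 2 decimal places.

P = 90/2007 ≈ 0.044843 and Q = 722/2007 ≈ 0.359741.
Under the Kimura two-parameter model, d = −½ ln(1 − 2P − Q) − ¼ ln(1 − 2Q).
1 − 2P − Q = 0.550573, giving −½ ln(0.550573) = 0.298398.
1 − 2Q = 0.280518, giving −¼ ln(0.280518) = 0.317779.
d = 0.298398 + 0.317779 = 0.616177.
Under a molecular clock d = 2μt, so t = d/(2μ) = 0.616177 / (2 × 0.007) = 44.01 Myr.

44.01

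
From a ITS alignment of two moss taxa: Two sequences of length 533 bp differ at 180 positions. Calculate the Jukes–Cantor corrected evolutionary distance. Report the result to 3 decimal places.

p = 180/533 ≈ 0.337711.
d = −(3/4) ln(1 − 4p/3) = −0.75 ln(1 − 0.450281) = −0.75 ln(0.549719)
  = −0.75 × (-0.598348) = 0.448761 substitutions/site.

0.449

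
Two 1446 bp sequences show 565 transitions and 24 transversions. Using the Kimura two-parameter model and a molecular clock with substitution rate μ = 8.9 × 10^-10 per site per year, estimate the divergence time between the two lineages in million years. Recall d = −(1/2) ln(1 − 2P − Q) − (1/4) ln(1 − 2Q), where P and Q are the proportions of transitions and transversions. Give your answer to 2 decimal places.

454.12

P = 565/1446 ≈ 0.390733 and Q = 24/1446 ≈ 0.016598.
Under the Kimura two-parameter model, d = −½ ln(1 − 2P − Q) − ¼ ln(1 − 2Q).
1 − 2P − Q = 0.201936, giving −½ ln(0.201936) = 0.799902.
1 − 2Q = 0.966804, giving −¼ ln(0.966804) = 0.008440.
d = 0.799902 + 0.008440 = 0.808342.
Under a molecular clock d = 2μt, so t = d/(2μ) = 0.808342 / (2 × 8.9 × 10^-10) = 454.12 million years.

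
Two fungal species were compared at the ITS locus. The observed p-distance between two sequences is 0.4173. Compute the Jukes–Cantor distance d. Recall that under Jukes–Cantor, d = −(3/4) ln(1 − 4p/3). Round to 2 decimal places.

0.61

d = −(3/4) ln(1 − 4p/3) = −0.75 ln(1 − 0.5564) = −0.75 ln(0.4436)
  = −0.75 × (-0.812832) = 0.609624 substitutions/site.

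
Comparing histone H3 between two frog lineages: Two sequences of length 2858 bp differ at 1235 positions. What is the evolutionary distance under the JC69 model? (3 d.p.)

p = 1235/2858 ≈ 0.43212.
d = −(3/4) ln(1 − 4p/3) = −0.75 ln(1 − 0.57616) = −0.75 ln(0.42384)
  = −0.75 × (-0.858399) = 0.643799 substitutions/site.

0.644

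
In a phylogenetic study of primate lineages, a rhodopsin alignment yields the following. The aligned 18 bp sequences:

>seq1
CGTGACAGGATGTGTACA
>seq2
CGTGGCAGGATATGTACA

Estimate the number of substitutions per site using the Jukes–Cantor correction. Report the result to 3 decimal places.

0.120

The sequences differ at 2 of 18 sites (5, 12), so p = 2/18 ≈ 0.111111.
d = −(3/4) ln(1 − 4p/3) = −0.75 ln(1 − 0.148148) = −0.75 ln(0.851852)
  = −0.75 × (-0.160342) = 0.120257 substitutions/site.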